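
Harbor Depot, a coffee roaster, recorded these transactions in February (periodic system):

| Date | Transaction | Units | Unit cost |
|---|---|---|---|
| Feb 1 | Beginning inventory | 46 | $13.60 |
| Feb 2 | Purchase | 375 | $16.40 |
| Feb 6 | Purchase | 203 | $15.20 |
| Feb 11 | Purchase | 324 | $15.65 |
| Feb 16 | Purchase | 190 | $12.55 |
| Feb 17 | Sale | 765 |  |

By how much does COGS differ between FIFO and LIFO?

FIFO COGS: 46 @ $13.60 + 375 @ $16.40 + 203 @ $15.20 + 141 @ $15.65 = $12,067.85
LIFO COGS: 190 @ $12.55 + 324 @ $15.65 + 203 @ $15.20 + 48 @ $16.40 = $11,327.90
Difference = |$12,067.85 − $11,327.90| = $739.95

$739.95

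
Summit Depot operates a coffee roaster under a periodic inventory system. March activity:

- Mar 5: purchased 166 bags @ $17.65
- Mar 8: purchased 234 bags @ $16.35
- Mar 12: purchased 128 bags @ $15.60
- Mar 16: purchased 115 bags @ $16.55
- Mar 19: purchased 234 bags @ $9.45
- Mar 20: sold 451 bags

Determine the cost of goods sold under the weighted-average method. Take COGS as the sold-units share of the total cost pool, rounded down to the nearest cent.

Mar 20, sell 451: 451/877 × $12,867.15 → $6,616.97
Ending inventory (cost pool remaining) = $6,250.18
Check: goods available $12,867.15 = COGS $6,616.97 + ending $6,250.18

COGS = $6,616.97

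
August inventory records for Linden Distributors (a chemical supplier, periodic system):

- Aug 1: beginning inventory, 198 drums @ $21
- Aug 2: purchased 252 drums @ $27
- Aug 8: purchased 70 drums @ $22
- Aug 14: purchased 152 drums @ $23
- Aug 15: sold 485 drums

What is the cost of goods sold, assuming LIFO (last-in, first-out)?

Aug 15, 485 sold [LIFO — newest first]: 152 @ $23 + 70 @ $22 + 252 @ $27 + 11 @ $21 = $12,071
Ending inventory: 187 @ $21 = $3,927

COGS = $12,071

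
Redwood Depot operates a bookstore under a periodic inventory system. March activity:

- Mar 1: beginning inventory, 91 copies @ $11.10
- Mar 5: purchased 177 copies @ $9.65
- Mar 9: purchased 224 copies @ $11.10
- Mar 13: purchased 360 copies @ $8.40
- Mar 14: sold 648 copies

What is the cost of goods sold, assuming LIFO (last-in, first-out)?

Mar 14, 648 sold [LIFO — newest first]: 360 @ $8.40 + 224 @ $11.10 + 64 @ $9.65 = $6,128.00
Ending inventory: 91 @ $11.10 + 113 @ $9.65 = $2,100.55

COGS = $6,128.00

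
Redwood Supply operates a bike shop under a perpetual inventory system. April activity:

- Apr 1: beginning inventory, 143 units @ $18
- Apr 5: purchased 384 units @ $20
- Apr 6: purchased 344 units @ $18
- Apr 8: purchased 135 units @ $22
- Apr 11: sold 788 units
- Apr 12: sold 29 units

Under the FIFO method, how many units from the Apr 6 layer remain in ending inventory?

54

Apr 11, 788 sold [FIFO — oldest first]: 143 @ $18 + 384 @ $20 + 261 @ $18 = $14,952
Apr 12, 29 sold [FIFO — oldest first]: 29 @ $18 = $522
Total COGS = $14,952 + $522 = $15,474
Ending inventory: 54 @ $18 + 135 @ $22 = $3,942
Check: goods available $19,416 = COGS $15,474 + ending $3,942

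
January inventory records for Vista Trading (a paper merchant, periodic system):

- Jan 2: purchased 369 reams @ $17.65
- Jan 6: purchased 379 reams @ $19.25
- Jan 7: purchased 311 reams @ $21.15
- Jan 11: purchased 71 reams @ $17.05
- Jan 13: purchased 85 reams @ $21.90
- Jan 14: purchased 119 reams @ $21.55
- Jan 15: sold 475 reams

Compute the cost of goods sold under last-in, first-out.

COGS = $9,866.50

Jan 15, 475 sold [LIFO — newest first]: 119 @ $21.55 + 85 @ $21.90 + 71 @ $17.05 + 200 @ $21.15 = $9,866.50
Ending inventory: 369 @ $17.65 + 379 @ $19.25 + 111 @ $21.15 = $16,156.25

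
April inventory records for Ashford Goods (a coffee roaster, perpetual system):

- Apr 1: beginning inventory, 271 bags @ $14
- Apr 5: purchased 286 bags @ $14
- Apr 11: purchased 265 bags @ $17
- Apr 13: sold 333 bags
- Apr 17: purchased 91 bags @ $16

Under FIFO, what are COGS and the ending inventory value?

Apr 13, 333 sold [FIFO — oldest first]: 271 @ $14 + 62 @ $14 = $4,662
Ending inventory: 224 @ $14 + 265 @ $17 + 91 @ $16 = $9,097
Check: goods available $13,759 = COGS $4,662 + ending $9,097

COGS = $4,662; ending inventory = $9,097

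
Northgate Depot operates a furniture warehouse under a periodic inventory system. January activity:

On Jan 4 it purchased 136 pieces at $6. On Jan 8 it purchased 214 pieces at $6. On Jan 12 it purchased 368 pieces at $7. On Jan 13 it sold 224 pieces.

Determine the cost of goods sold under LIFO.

COGS = $1,568

Jan 13, 224 sold [LIFO — newest first]: 224 @ $7 = $1,568
Ending inventory: 136 @ $6 + 214 @ $6 + 144 @ $7 = $3,108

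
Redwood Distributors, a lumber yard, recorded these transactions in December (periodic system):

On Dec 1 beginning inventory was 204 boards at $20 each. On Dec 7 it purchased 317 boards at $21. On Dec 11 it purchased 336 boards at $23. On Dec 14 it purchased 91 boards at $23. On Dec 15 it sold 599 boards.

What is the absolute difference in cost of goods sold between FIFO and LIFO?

FIFO COGS: 204 @ $20 + 317 @ $21 + 78 @ $23 = $12,531
LIFO COGS: 91 @ $23 + 336 @ $23 + 172 @ $21 = $13,433
Difference = |$12,531 − $13,433| = $902

$902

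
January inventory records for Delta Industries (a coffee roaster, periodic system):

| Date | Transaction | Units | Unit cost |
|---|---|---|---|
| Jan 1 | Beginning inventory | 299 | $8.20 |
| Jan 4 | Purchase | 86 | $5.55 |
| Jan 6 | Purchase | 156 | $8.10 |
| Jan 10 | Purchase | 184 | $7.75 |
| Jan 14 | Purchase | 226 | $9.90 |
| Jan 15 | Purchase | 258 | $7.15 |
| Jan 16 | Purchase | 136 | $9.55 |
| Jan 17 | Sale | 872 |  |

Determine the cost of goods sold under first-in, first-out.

Jan 17, 872 sold [FIFO — oldest first]: 299 @ $8.20 + 86 @ $5.55 + 156 @ $8.10 + 184 @ $7.75 + 147 @ $9.90 = $7,074.00
Ending inventory: 79 @ $9.90 + 258 @ $7.15 + 136 @ $9.55 = $3,925.60

COGS = $7,074.00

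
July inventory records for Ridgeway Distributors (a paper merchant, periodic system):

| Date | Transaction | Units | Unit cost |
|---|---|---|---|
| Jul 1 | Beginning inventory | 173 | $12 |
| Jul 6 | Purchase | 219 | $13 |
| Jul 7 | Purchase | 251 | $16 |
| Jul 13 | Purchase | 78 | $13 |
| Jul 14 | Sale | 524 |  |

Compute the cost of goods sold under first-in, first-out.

COGS = $7,035

Jul 14, 524 sold [FIFO — oldest first]: 173 @ $12 + 219 @ $13 + 132 @ $16 = $7,035
Ending inventory: 119 @ $16 + 78 @ $13 = $2,918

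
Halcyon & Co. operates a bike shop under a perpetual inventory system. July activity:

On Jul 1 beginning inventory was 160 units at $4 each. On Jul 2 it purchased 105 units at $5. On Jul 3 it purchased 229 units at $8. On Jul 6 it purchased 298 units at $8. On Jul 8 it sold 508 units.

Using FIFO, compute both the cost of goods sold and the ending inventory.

Jul 8, 508 sold [FIFO — oldest first]: 160 @ $4 + 105 @ $5 + 229 @ $8 + 14 @ $8 = $3,109
Ending inventory: 284 @ $8 = $2,272

COGS = $3,109; ending inventory = $2,272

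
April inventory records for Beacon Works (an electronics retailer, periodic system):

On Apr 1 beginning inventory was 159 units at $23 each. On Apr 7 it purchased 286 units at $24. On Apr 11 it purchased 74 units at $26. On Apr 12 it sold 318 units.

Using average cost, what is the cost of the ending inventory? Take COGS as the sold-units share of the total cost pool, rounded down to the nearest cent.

Apr 12, sell 318: 318/519 × $12,445.00 → $7,625.26
Ending inventory (cost pool remaining) = $4,819.74

Ending inventory = $4,819.74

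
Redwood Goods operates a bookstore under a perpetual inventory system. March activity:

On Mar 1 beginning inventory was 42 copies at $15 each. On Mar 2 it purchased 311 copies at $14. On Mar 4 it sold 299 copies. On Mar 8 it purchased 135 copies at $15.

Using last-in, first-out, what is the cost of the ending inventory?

Mar 4, 299 sold [LIFO — newest first]: 299 @ $14 = $4,186
Ending inventory: 42 @ $15 + 12 @ $14 + 135 @ $15 = $2,823

Ending inventory = $2,823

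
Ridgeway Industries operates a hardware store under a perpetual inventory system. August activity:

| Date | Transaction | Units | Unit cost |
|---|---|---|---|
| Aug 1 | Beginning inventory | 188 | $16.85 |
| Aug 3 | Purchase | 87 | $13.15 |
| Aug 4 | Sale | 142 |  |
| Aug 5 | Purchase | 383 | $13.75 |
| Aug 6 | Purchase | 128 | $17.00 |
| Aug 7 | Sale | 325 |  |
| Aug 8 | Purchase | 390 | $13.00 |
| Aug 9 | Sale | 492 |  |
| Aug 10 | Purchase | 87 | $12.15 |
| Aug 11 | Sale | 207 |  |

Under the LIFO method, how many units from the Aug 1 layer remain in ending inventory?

Aug 4, 142 sold [LIFO — newest first]: 87 @ $13.15 + 55 @ $16.85 = $2,070.80
Aug 7, 325 sold [LIFO — newest first]: 128 @ $17.00 + 197 @ $13.75 = $4,884.75
Aug 9, 492 sold [LIFO — newest first]: 390 @ $13.00 + 102 @ $13.75 = $6,472.50
Aug 11, 207 sold [LIFO — newest first]: 87 @ $12.15 + 84 @ $13.75 + 36 @ $16.85 = $2,818.65
Total COGS = $2,070.80 + $4,884.75 + $6,472.50 + $2,818.65 = $16,246.70
Ending inventory: 97 @ $16.85 = $1,634.45

97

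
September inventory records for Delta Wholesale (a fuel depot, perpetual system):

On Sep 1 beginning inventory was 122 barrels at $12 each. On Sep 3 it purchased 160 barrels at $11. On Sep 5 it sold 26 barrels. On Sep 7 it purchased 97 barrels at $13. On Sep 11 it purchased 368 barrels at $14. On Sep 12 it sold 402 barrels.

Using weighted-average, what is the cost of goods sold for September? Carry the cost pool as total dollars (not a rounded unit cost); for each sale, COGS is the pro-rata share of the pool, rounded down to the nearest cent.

COGS = $5,504.70

After Sep 1: 122 on hand, pool $1,464.00 (≈ $12.0000 each)
After Sep 3: 282 on hand, pool $3,224.00 (≈ $11.4326 each)
Sep 5, sell 26: 26/282 × $3,224.00 → $297.24
After Sep 7: 353 on hand, pool $4,187.76 (≈ $11.8633 each)
After Sep 11: 721 on hand, pool $9,339.76 (≈ $12.9539 each)
Sep 12, sell 402: 402/721 × $9,339.76 → $5,207.46
Total COGS = $297.24 + $5,207.46 = $5,504.70
Ending inventory (cost pool remaining) = $4,132.30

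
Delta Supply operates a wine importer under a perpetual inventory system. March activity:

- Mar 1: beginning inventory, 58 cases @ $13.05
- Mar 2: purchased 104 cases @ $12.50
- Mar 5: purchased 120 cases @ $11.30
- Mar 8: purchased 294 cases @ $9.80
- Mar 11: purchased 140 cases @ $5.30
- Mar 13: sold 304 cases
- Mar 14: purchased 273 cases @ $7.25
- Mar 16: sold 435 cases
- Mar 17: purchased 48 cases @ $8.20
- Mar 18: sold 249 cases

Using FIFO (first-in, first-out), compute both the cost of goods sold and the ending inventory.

Mar 13, 304 sold [FIFO — oldest first]: 58 @ $13.05 + 104 @ $12.50 + 120 @ $11.30 + 22 @ $9.80 = $3,628.50
Mar 16, 435 sold [FIFO — oldest first]: 272 @ $9.80 + 140 @ $5.30 + 23 @ $7.25 = $3,574.35
Mar 18, 249 sold [FIFO — oldest first]: 249 @ $7.25 = $1,805.25
Total COGS = $3,628.50 + $3,574.35 + $1,805.25 = $9,008.10
Ending inventory: 1 @ $7.25 + 48 @ $8.20 = $400.85

COGS = $9,008.10; ending inventory = $400.85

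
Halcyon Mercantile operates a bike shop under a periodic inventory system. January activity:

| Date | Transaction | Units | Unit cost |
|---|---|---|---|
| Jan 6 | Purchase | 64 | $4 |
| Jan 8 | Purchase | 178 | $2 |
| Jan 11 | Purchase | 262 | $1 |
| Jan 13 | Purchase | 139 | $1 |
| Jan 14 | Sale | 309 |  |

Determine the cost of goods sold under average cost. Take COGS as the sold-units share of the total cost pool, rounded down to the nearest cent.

Jan 14, sell 309: 309/643 × $1,013.00 → $486.80
Ending inventory (cost pool remaining) = $526.20

COGS = $486.80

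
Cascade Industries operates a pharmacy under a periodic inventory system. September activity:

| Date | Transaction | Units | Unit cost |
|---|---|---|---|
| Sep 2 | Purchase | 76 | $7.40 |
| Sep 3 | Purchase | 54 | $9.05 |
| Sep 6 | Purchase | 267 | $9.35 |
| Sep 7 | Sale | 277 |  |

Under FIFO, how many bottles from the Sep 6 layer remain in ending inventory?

120

Sep 7, 277 sold [FIFO — oldest first]: 76 @ $7.40 + 54 @ $9.05 + 147 @ $9.35 = $2,425.55
Ending inventory: 120 @ $9.35 = $1,122.00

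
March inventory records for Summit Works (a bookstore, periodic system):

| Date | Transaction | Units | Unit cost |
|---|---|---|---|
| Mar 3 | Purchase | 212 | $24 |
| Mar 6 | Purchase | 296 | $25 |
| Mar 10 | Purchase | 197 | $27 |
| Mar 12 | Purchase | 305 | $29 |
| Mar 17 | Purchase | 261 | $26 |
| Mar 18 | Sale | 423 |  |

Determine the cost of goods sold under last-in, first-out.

COGS = $11,484

Mar 18, 423 sold [LIFO — newest first]: 261 @ $26 + 162 @ $29 = $11,484
Ending inventory: 212 @ $24 + 296 @ $25 + 197 @ $27 + 143 @ $29 = $21,954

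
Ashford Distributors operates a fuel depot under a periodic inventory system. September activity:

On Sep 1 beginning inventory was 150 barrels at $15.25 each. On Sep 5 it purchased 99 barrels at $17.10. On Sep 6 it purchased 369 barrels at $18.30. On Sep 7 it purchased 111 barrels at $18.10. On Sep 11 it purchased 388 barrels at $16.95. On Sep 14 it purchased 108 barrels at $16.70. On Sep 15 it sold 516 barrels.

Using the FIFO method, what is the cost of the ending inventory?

Ending inventory = $12,255.90

Sep 15, 516 sold [FIFO — oldest first]: 150 @ $15.25 + 99 @ $17.10 + 267 @ $18.30 = $8,866.50
Ending inventory: 102 @ $18.30 + 111 @ $18.10 + 388 @ $16.95 + 108 @ $16.70 = $12,255.90
Check: goods available $21,122.40 = COGS $8,866.50 + ending $12,255.90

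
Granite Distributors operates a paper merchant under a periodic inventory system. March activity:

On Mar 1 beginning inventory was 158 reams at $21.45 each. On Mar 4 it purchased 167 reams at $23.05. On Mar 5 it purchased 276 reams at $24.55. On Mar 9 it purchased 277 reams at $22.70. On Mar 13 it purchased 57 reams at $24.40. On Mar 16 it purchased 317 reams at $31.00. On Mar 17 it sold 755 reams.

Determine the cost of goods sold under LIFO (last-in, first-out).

COGS = $20,058.90

Mar 17, 755 sold [LIFO — newest first]: 317 @ $31.00 + 57 @ $24.40 + 277 @ $22.70 + 104 @ $24.55 = $20,058.90
Ending inventory: 158 @ $21.45 + 167 @ $23.05 + 172 @ $24.55 = $11,461.05
Check: goods available $31,519.95 = COGS $20,058.90 + ending $11,461.05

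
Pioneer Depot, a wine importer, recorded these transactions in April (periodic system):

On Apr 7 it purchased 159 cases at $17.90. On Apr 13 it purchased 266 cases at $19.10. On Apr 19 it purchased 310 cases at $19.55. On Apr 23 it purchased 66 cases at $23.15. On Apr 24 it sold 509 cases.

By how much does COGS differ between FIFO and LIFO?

$559.80

FIFO COGS: 159 @ $17.90 + 266 @ $19.10 + 84 @ $19.55 = $9,568.90
LIFO COGS: 66 @ $23.15 + 310 @ $19.55 + 133 @ $19.10 = $10,128.70
Difference = |$9,568.90 − $10,128.70| = $559.80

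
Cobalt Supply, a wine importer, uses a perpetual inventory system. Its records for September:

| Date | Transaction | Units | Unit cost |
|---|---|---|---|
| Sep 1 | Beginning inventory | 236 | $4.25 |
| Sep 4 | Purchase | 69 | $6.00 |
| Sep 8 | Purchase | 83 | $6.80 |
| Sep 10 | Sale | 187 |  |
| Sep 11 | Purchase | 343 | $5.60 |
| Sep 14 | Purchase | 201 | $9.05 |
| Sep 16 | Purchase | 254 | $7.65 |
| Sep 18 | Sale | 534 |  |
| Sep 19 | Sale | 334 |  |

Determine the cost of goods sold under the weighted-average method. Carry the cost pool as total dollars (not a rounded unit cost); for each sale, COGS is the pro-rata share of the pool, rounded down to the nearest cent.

COGS = $6,784.53

After Sep 1: 236 on hand, pool $1,003.00 (≈ $4.2500 each)
After Sep 4: 305 on hand, pool $1,417.00 (≈ $4.6459 each)
After Sep 8: 388 on hand, pool $1,981.40 (≈ $5.1067 each)
Sep 10, sell 187: 187/388 × $1,981.40 → $954.95
After Sep 11: 544 on hand, pool $2,947.25 (≈ $5.4177 each)
After Sep 14: 745 on hand, pool $4,766.30 (≈ $6.3977 each)
After Sep 16: 999 on hand, pool $6,709.40 (≈ $6.7161 each)
Sep 18, sell 534: 534/999 × $6,709.40 → $3,586.40
Sep 19, sell 334: 334/465 × $3,123.00 → $2,243.18
Total COGS = $954.95 + $3,586.40 + $2,243.18 = $6,784.53
Ending inventory (cost pool remaining) = $879.82
Check: goods available $7,664.35 = COGS $6,784.53 + ending $879.82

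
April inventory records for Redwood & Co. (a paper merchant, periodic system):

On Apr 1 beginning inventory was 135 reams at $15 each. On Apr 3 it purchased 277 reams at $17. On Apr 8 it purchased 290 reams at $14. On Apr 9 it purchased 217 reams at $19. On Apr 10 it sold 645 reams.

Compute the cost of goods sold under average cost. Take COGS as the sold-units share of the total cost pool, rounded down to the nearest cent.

COGS = $10,469.49

Apr 10, sell 645: 645/919 × $14,917.00 → $10,469.49
Ending inventory (cost pool remaining) = $4,447.51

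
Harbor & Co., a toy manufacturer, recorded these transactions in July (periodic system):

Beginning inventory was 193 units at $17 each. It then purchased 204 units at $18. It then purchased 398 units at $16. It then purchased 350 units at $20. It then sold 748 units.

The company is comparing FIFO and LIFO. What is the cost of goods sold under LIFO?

COGS = $13,368

FIFO COGS: 193 @ $17 + 204 @ $18 + 351 @ $16 = $12,569
LIFO COGS: 350 @ $20 + 398 @ $16 = $13,368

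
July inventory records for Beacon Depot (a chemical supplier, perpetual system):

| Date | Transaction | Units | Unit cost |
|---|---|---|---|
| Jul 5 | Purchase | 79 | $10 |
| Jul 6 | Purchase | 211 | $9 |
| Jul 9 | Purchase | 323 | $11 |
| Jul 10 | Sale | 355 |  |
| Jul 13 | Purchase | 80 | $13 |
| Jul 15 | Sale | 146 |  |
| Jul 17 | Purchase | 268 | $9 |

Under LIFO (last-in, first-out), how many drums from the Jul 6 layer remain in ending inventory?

Jul 10, 355 sold [LIFO — newest first]: 323 @ $11 + 32 @ $9 = $3,841
Jul 15, 146 sold [LIFO — newest first]: 80 @ $13 + 66 @ $9 = $1,634
Total COGS = $3,841 + $1,634 = $5,475
Ending inventory: 79 @ $10 + 113 @ $9 + 268 @ $9 = $4,219
Check: goods available $9,694 = COGS $5,475 + ending $4,219

113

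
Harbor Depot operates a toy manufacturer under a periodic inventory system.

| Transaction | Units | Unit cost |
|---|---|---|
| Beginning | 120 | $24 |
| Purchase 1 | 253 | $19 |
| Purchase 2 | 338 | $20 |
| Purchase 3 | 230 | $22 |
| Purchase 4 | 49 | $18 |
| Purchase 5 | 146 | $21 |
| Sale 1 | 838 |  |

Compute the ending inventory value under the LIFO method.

Ending inventory = $6,262

Sale 1 (838) [LIFO — newest first]: 146 @ $21 + 49 @ $18 + 230 @ $22 + 338 @ $20 + 75 @ $19 = $17,193
Ending inventory: 120 @ $24 + 178 @ $19 = $6,262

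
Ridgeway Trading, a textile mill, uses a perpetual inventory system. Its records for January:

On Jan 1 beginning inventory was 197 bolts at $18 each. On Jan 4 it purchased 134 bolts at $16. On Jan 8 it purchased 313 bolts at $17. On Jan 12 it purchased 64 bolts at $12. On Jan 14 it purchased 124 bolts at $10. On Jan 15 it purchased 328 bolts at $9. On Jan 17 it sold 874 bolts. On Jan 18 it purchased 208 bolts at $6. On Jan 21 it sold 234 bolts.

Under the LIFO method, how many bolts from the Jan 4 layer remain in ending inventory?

63

Jan 17, 874 sold [LIFO — newest first]: 328 @ $9 + 124 @ $10 + 64 @ $12 + 313 @ $17 + 45 @ $16 = $11,001
Jan 21, 234 sold [LIFO — newest first]: 208 @ $6 + 26 @ $16 = $1,664
Total COGS = $11,001 + $1,664 = $12,665
Ending inventory: 197 @ $18 + 63 @ $16 = $4,554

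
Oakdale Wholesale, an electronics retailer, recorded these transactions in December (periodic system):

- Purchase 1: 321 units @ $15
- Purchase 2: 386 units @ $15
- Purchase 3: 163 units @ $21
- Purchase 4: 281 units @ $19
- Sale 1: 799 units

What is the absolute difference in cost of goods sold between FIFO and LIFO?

$1,550

FIFO COGS: 321 @ $15 + 386 @ $15 + 92 @ $21 = $12,537
LIFO COGS: 281 @ $19 + 163 @ $21 + 355 @ $15 = $14,087
Difference = |$12,537 − $14,087| = $1,550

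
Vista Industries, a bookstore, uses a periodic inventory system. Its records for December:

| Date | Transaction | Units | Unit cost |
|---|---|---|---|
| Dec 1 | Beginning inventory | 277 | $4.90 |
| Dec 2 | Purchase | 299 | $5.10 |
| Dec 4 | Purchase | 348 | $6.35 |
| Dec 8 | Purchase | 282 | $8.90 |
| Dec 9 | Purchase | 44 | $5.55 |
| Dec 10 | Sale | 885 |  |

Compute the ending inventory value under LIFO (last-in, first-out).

Ending inventory = $1,806.10

Dec 10, 885 sold [LIFO — newest first]: 44 @ $5.55 + 282 @ $8.90 + 348 @ $6.35 + 211 @ $5.10 = $6,039.90
Ending inventory: 277 @ $4.90 + 88 @ $5.10 = $1,806.10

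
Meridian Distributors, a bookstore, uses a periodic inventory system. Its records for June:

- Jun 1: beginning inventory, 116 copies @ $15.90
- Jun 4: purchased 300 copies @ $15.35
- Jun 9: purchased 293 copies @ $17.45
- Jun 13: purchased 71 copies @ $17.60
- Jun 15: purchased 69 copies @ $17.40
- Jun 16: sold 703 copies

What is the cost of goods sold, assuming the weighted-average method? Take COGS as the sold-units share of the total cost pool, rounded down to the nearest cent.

Jun 16, sell 703: 703/849 × $14,012.45 → $11,602.77
Ending inventory (cost pool remaining) = $2,409.68

COGS = $11,602.77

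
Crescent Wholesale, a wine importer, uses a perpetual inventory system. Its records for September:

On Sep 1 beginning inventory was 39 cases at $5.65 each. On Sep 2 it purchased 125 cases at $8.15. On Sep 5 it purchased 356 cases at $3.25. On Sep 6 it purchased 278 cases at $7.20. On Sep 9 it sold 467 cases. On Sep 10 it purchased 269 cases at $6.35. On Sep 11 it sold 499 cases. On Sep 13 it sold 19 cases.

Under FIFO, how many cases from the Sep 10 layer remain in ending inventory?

82

Sep 9, 467 sold [FIFO — oldest first]: 39 @ $5.65 + 125 @ $8.15 + 303 @ $3.25 = $2,223.85
Sep 11, 499 sold [FIFO — oldest first]: 53 @ $3.25 + 278 @ $7.20 + 168 @ $6.35 = $3,240.65
Sep 13, 19 sold [FIFO — oldest first]: 19 @ $6.35 = $120.65
Total COGS = $2,223.85 + $3,240.65 + $120.65 = $5,585.15
Ending inventory: 82 @ $6.35 = $520.70
Check: goods available $6,105.85 = COGS $5,585.15 + ending $520.70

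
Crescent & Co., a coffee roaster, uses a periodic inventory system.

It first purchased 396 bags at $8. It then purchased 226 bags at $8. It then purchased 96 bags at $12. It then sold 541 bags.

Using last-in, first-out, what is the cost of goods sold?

COGS = $4,712

Sale 1 (541) [LIFO — newest first]: 96 @ $12 + 226 @ $8 + 219 @ $8 = $4,712
Ending inventory: 177 @ $8 = $1,416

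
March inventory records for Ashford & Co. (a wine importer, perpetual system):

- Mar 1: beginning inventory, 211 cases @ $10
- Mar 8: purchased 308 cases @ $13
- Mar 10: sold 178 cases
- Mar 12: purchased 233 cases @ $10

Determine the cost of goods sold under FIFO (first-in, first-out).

COGS = $1,780

Mar 10, 178 sold [FIFO — oldest first]: 178 @ $10 = $1,780
Ending inventory: 33 @ $10 + 308 @ $13 + 233 @ $10 = $6,664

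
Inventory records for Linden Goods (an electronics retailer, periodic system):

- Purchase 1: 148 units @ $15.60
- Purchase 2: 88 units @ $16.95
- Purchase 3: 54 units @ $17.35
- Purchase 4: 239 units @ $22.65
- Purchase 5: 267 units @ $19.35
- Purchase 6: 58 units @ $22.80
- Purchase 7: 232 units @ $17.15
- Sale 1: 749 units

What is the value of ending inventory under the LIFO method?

Ending inventory = $5,801.85

Sale 1 (749) [LIFO — newest first]: 232 @ $17.15 + 58 @ $22.80 + 267 @ $19.35 + 192 @ $22.65 = $14,816.45
Ending inventory: 148 @ $15.60 + 88 @ $16.95 + 54 @ $17.35 + 47 @ $22.65 = $5,801.85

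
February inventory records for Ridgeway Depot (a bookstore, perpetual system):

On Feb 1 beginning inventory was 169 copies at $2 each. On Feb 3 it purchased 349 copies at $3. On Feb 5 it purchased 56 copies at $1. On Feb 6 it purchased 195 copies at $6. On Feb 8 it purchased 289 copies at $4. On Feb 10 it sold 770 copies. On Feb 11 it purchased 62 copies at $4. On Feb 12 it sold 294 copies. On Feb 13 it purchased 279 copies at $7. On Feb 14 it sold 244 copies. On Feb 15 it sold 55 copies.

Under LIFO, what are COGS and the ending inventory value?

COGS = $5,896; ending inventory = $72

Feb 10, 770 sold [LIFO — newest first]: 289 @ $4 + 195 @ $6 + 56 @ $1 + 230 @ $3 = $3,072
Feb 12, 294 sold [LIFO — newest first]: 62 @ $4 + 119 @ $3 + 113 @ $2 = $831
Feb 14, 244 sold [LIFO — newest first]: 244 @ $7 = $1,708
Feb 15, 55 sold [LIFO — newest first]: 35 @ $7 + 20 @ $2 = $285
Total COGS = $3,072 + $831 + $1,708 + $285 = $5,896
Ending inventory: 36 @ $2 = $72
Check: goods available $5,968 = COGS $5,896 + ending $72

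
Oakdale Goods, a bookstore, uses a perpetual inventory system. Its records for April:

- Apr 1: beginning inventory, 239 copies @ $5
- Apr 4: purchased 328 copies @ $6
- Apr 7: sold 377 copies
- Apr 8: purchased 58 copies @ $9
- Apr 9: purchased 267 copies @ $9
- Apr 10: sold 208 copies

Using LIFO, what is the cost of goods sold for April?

Apr 7, 377 sold [LIFO — newest first]: 328 @ $6 + 49 @ $5 = $2,213
Apr 10, 208 sold [LIFO — newest first]: 208 @ $9 = $1,872
Total COGS = $2,213 + $1,872 = $4,085
Ending inventory: 190 @ $5 + 58 @ $9 + 59 @ $9 = $2,003
Check: goods available $6,088 = COGS $4,085 + ending $2,003

COGS = $4,085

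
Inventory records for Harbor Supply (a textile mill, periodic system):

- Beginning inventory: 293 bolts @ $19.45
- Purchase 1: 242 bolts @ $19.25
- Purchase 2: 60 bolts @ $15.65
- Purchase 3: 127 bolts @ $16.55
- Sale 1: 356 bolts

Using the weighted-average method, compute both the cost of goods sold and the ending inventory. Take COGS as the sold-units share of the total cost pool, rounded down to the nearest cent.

Sale 1, sell 356: 356/722 × $13,398.20 → $6,606.31
Ending inventory (cost pool remaining) = $6,791.89
Check: goods available $13,398.20 = COGS $6,606.31 + ending $6,791.89

COGS = $6,606.31; ending inventory = $6,791.89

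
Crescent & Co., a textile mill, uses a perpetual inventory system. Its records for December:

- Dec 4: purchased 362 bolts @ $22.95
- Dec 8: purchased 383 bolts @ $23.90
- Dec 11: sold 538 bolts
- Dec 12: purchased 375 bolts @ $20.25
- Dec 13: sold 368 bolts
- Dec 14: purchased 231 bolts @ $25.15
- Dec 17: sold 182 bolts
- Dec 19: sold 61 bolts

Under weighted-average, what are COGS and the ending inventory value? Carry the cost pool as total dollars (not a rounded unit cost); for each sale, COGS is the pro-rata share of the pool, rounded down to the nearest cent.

After Dec 4: 362 on hand, pool $8,307.90 (≈ $22.9500 each)
After Dec 8: 745 on hand, pool $17,461.60 (≈ $23.4384 each)
Dec 11, sell 538: 538/745 × $17,461.60 → $12,609.85
After Dec 12: 582 on hand, pool $12,445.50 (≈ $21.3840 each)
Dec 13, sell 368: 368/582 × $12,445.50 → $7,869.31
After Dec 14: 445 on hand, pool $10,385.84 (≈ $23.3390 each)
Dec 17, sell 182: 182/445 × $10,385.84 → $4,247.69
Dec 19, sell 61: 61/263 × $6,138.15 → $1,423.67
Total COGS = $12,609.85 + $7,869.31 + $4,247.69 + $1,423.67 = $26,150.52
Ending inventory (cost pool remaining) = $4,714.48

COGS = $26,150.52; ending inventory = $4,714.48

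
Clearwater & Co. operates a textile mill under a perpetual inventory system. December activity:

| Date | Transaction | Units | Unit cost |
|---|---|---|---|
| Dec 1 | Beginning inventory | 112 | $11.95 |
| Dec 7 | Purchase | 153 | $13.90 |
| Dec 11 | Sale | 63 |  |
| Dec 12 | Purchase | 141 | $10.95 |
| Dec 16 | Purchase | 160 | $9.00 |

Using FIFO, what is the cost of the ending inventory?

Dec 11, 63 sold [FIFO — oldest first]: 63 @ $11.95 = $752.85
Ending inventory: 49 @ $11.95 + 153 @ $13.90 + 141 @ $10.95 + 160 @ $9.00 = $5,696.20
Check: goods available $6,449.05 = COGS $752.85 + ending $5,696.20

Ending inventory = $5,696.20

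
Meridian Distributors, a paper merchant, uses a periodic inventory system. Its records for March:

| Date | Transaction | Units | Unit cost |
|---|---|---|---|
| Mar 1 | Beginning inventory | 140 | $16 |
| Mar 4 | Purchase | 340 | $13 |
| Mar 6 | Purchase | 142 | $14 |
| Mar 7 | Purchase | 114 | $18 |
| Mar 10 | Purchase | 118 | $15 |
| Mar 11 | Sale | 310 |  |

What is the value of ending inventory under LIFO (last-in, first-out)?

Ending inventory = $7,556

Mar 11, 310 sold [LIFO — newest first]: 118 @ $15 + 114 @ $18 + 78 @ $14 = $4,914
Ending inventory: 140 @ $16 + 340 @ $13 + 64 @ $14 = $7,556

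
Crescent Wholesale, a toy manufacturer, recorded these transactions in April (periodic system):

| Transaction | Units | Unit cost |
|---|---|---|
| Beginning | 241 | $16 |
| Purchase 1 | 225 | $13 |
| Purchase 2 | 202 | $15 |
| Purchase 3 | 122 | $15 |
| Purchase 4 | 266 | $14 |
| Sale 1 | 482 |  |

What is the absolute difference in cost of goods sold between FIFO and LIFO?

$57

FIFO COGS: 241 @ $16 + 225 @ $13 + 16 @ $15 = $7,021
LIFO COGS: 266 @ $14 + 122 @ $15 + 94 @ $15 = $6,964
Difference = |$7,021 − $6,964| = $57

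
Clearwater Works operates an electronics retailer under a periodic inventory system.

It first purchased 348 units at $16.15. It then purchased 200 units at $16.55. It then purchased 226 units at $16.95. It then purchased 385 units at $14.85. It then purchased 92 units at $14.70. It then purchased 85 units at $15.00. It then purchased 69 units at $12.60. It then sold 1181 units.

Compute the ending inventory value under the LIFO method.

Sale 1 (1181) [LIFO — newest first]: 69 @ $12.60 + 85 @ $15.00 + 92 @ $14.70 + 385 @ $14.85 + 226 @ $16.95 + 200 @ $16.55 + 124 @ $16.15 = $18,357.35
Ending inventory: 224 @ $16.15 = $3,617.60

Ending inventory = $3,617.60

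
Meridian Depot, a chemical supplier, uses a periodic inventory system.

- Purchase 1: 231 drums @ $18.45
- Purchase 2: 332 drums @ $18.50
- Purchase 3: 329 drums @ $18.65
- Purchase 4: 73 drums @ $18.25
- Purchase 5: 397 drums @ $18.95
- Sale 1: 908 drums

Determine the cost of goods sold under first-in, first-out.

Sale 1 (908) [FIFO — oldest first]: 231 @ $18.45 + 332 @ $18.50 + 329 @ $18.65 + 16 @ $18.25 = $16,831.80
Ending inventory: 57 @ $18.25 + 397 @ $18.95 = $8,563.40
Check: goods available $25,395.20 = COGS $16,831.80 + ending $8,563.40

COGS = $16,831.80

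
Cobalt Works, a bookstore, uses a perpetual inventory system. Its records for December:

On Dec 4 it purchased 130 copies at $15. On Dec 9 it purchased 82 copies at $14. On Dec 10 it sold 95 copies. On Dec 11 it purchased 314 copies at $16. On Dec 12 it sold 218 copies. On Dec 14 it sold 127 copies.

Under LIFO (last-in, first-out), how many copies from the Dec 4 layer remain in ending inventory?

86

Dec 10, 95 sold [LIFO — newest first]: 82 @ $14 + 13 @ $15 = $1,343
Dec 12, 218 sold [LIFO — newest first]: 218 @ $16 = $3,488
Dec 14, 127 sold [LIFO — newest first]: 96 @ $16 + 31 @ $15 = $2,001
Total COGS = $1,343 + $3,488 + $2,001 = $6,832
Ending inventory: 86 @ $15 = $1,290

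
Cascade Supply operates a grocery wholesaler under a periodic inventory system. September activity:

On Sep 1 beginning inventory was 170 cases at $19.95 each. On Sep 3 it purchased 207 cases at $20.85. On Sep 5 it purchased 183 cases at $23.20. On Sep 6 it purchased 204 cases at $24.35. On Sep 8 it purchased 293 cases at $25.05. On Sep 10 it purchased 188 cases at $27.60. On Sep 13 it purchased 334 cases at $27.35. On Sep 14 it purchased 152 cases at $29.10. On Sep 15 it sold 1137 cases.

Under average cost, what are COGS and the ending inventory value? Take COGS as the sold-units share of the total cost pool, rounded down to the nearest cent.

COGS = $28,248.96; ending inventory = $14,758.04

Sep 15, sell 1137: 1137/1731 × $43,007.00 → $28,248.96
Ending inventory (cost pool remaining) = $14,758.04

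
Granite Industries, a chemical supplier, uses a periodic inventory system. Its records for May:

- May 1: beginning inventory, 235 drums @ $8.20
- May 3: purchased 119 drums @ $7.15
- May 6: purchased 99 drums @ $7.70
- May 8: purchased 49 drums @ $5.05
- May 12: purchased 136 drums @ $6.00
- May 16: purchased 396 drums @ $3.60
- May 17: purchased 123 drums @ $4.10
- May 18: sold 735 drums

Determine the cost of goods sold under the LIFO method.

COGS = $3,232.05

May 18, 735 sold [LIFO — newest first]: 123 @ $4.10 + 396 @ $3.60 + 136 @ $6.00 + 49 @ $5.05 + 31 @ $7.70 = $3,232.05
Ending inventory: 235 @ $8.20 + 119 @ $7.15 + 68 @ $7.70 = $3,301.45
Check: goods available $6,533.50 = COGS $3,232.05 + ending $3,301.45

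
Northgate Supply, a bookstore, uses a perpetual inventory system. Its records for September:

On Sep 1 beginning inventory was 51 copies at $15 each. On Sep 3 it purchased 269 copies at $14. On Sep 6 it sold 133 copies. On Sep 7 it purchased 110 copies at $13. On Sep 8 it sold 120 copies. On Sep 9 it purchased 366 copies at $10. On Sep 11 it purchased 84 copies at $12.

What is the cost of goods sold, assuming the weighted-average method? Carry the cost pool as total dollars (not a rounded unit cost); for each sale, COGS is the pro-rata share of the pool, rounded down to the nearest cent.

After Sep 1: 51 on hand, pool $765.00 (≈ $15.0000 each)
After Sep 3: 320 on hand, pool $4,531.00 (≈ $14.1594 each)
Sep 6, sell 133: 133/320 × $4,531.00 → $1,883.19
After Sep 7: 297 on hand, pool $4,077.81 (≈ $13.7300 each)
Sep 8, sell 120: 120/297 × $4,077.81 → $1,647.60
After Sep 9: 543 on hand, pool $6,090.21 (≈ $11.2159 each)
After Sep 11: 627 on hand, pool $7,098.21 (≈ $11.3209 each)
Total COGS = $1,883.19 + $1,647.60 = $3,530.79
Ending inventory (cost pool remaining) = $7,098.21

COGS = $3,530.79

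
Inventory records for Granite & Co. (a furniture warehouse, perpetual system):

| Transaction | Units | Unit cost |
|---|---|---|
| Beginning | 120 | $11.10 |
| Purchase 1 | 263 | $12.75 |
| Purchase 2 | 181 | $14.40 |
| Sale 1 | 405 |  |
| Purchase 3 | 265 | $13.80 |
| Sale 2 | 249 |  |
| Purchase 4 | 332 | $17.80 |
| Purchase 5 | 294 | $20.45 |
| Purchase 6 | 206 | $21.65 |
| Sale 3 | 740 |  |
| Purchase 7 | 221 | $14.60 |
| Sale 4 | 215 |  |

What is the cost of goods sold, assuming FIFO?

COGS = $26,204.65

Sale 1 (405) [FIFO — oldest first]: 120 @ $11.10 + 263 @ $12.75 + 22 @ $14.40 = $5,002.05
Sale 2 (249) [FIFO — oldest first]: 159 @ $14.40 + 90 @ $13.80 = $3,531.60
Sale 3 (740) [FIFO — oldest first]: 175 @ $13.80 + 332 @ $17.80 + 233 @ $20.45 = $13,089.45
Sale 4 (215) [FIFO — oldest first]: 61 @ $20.45 + 154 @ $21.65 = $4,581.55
Total COGS = $5,002.05 + $3,531.60 + $13,089.45 + $4,581.55 = $26,204.65
Ending inventory: 52 @ $21.65 + 221 @ $14.60 = $4,352.40
Check: goods available $30,557.05 = COGS $26,204.65 + ending $4,352.40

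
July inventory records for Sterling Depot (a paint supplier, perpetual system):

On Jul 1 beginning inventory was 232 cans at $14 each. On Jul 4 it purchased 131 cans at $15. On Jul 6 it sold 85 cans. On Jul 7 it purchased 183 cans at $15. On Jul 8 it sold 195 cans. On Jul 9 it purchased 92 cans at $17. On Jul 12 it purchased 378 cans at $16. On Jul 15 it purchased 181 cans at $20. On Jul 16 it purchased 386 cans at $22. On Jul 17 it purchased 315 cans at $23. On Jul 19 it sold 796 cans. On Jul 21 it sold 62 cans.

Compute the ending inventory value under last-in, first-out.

Ending inventory = $11,850

Jul 6, 85 sold [LIFO — newest first]: 85 @ $15 = $1,275
Jul 8, 195 sold [LIFO — newest first]: 183 @ $15 + 12 @ $15 = $2,925
Jul 19, 796 sold [LIFO — newest first]: 315 @ $23 + 386 @ $22 + 95 @ $20 = $17,637
Jul 21, 62 sold [LIFO — newest first]: 62 @ $20 = $1,240
Total COGS = $1,275 + $2,925 + $17,637 + $1,240 = $23,077
Ending inventory: 232 @ $14 + 34 @ $15 + 92 @ $17 + 378 @ $16 + 24 @ $20 = $11,850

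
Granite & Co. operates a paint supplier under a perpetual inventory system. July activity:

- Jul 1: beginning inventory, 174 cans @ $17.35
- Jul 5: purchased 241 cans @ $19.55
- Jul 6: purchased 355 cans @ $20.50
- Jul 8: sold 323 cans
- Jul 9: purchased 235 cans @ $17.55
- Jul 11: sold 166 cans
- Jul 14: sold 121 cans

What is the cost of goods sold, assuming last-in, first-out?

COGS = $11,792.75

Jul 8, 323 sold [LIFO — newest first]: 323 @ $20.50 = $6,621.50
Jul 11, 166 sold [LIFO — newest first]: 166 @ $17.55 = $2,913.30
Jul 14, 121 sold [LIFO — newest first]: 69 @ $17.55 + 32 @ $20.50 + 20 @ $19.55 = $2,257.95
Total COGS = $6,621.50 + $2,913.30 + $2,257.95 = $11,792.75
Ending inventory: 174 @ $17.35 + 221 @ $19.55 = $7,339.45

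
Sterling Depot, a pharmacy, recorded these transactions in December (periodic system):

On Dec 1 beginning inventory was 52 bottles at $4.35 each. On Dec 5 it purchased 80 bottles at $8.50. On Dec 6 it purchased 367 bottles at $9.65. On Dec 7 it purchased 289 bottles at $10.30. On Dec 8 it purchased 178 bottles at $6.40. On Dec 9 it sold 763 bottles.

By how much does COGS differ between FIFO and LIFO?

FIFO COGS: 52 @ $4.35 + 80 @ $8.50 + 367 @ $9.65 + 264 @ $10.30 = $7,166.95
LIFO COGS: 178 @ $6.40 + 289 @ $10.30 + 296 @ $9.65 = $6,972.30
Difference = |$7,166.95 − $6,972.30| = $194.65

$194.65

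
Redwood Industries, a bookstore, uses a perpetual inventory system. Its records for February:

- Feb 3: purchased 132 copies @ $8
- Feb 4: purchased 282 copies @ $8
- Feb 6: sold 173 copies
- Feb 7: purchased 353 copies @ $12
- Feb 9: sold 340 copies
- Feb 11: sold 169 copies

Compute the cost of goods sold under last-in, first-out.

Feb 6, 173 sold [LIFO — newest first]: 173 @ $8 = $1,384
Feb 9, 340 sold [LIFO — newest first]: 340 @ $12 = $4,080
Feb 11, 169 sold [LIFO — newest first]: 13 @ $12 + 109 @ $8 + 47 @ $8 = $1,404
Total COGS = $1,384 + $4,080 + $1,404 = $6,868
Ending inventory: 85 @ $8 = $680
Check: goods available $7,548 = COGS $6,868 + ending $680

COGS = $6,868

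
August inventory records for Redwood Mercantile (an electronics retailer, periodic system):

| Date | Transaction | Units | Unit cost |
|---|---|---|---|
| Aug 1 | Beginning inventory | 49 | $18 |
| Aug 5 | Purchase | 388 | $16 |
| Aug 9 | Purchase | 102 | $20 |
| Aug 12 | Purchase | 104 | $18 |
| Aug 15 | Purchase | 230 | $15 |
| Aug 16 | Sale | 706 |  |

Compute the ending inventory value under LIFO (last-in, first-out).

Aug 16, 706 sold [LIFO — newest first]: 230 @ $15 + 104 @ $18 + 102 @ $20 + 270 @ $16 = $11,682
Ending inventory: 49 @ $18 + 118 @ $16 = $2,770
Check: goods available $14,452 = COGS $11,682 + ending $2,770

Ending inventory = $2,770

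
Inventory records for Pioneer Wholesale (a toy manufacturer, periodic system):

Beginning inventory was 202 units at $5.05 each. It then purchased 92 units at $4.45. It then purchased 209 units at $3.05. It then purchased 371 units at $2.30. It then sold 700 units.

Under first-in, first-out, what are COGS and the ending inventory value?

Sale 1 (700) [FIFO — oldest first]: 202 @ $5.05 + 92 @ $4.45 + 209 @ $3.05 + 197 @ $2.30 = $2,520.05
Ending inventory: 174 @ $2.30 = $400.20

COGS = $2,520.05; ending inventory = $400.20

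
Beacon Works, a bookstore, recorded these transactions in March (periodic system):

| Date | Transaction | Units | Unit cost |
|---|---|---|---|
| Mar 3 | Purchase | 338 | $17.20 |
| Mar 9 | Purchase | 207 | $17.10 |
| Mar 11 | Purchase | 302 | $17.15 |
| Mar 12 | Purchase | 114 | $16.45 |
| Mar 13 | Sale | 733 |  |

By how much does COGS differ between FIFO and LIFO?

$91.20

FIFO COGS: 338 @ $17.20 + 207 @ $17.10 + 188 @ $17.15 = $12,577.50
LIFO COGS: 114 @ $16.45 + 302 @ $17.15 + 207 @ $17.10 + 110 @ $17.20 = $12,486.30
Difference = |$12,577.50 − $12,486.30| = $91.20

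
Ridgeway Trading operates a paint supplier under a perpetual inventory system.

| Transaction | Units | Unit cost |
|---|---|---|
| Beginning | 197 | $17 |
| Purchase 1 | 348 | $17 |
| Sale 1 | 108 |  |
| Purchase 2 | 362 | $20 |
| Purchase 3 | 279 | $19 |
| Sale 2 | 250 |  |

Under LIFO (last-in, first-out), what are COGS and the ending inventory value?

Sale 1 (108) [LIFO — newest first]: 108 @ $17 = $1,836
Sale 2 (250) [LIFO — newest first]: 250 @ $19 = $4,750
Total COGS = $1,836 + $4,750 = $6,586
Ending inventory: 197 @ $17 + 240 @ $17 + 362 @ $20 + 29 @ $19 = $15,220

COGS = $6,586; ending inventory = $15,220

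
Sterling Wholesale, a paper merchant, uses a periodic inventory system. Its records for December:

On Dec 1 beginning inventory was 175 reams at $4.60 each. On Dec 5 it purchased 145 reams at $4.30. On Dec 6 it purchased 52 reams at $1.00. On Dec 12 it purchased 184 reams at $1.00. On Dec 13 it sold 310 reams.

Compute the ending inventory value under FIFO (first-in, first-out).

Ending inventory = $279.00

Dec 13, 310 sold [FIFO — oldest first]: 175 @ $4.60 + 135 @ $4.30 = $1,385.50
Ending inventory: 10 @ $4.30 + 52 @ $1.00 + 184 @ $1.00 = $279.00
Check: goods available $1,664.50 = COGS $1,385.50 + ending $279.00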